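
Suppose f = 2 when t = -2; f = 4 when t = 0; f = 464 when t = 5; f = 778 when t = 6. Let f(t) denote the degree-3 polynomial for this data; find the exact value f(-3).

Using Newton's divided-difference form:
f[-2,0] = (4 - 2) / (0 - (-2)) = 1
f[0,5] = (464 - 4) / (5 - 0) = 92
f[5,6] = (778 - 464) / (6 - 5) = 314
f[-2,0,5] = (92 - 1) / (5 - (-2)) = 13
f[0,5,6] = (314 - 92) / (6 - 0) = 37
f[-2,0,5,6] = (37 - 13) / (6 - (-2)) = 3
f(-3) = 2 + 1·(-1) + 13·(-1)·(-3) + 3·(-1)·(-3)·(-8) = -32

-32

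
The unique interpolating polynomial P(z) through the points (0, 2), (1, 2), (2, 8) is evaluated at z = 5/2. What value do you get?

53/4

Using Newton's divided-difference form:
P[0,1] = (2 - 2) / (1 - 0) = 0
P[1,2] = (8 - 2) / (2 - 1) = 6
P[0,1,2] = (6 - 0) / (2 - 0) = 3
P(5/2) = 2 + 0·(5/2) + 3·(5/2)·(3/2) = 53/4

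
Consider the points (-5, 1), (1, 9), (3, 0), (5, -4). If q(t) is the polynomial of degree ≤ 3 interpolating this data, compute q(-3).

Evaluate each Lagrange basis at t = -3:
L_0(-3) = (-4)·(-6)·(-8)/[(-6)·(-8)·(-10)] = 2/5
L_1(-3) = (2)·(-6)·(-8)/[(6)·(-2)·(-4)] = 2
L_2(-3) = (2)·(-4)·(-8)/[(8)·(2)·(-2)] = -2
L_3(-3) = (2)·(-4)·(-6)/[(10)·(4)·(2)] = 3/5
Sum: 1·(2/5) + 9·(2) + 0 + (-4)·(3/5) = 16

16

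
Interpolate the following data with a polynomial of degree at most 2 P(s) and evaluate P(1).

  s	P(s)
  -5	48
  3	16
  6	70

0

L_0(1) = (-2)·(-5)/[(-8)·(-11)] = 5/44
L_1(1) = (6)·(-5)/[(8)·(-3)] = 5/4
L_2(1) = (6)·(-2)/[(11)·(3)] = -4/11
Sum: 48·(5/44) + 16·(5/4) + 70·(-4/11) = 0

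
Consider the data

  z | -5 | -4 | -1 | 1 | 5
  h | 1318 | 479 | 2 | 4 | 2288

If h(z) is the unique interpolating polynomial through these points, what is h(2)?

65

Using Newton's divided-difference form:
h[-5,-4] = (479 - 1318) / (-4 - (-5)) = -839
h[-4,-1] = (2 - 479) / (-1 - (-4)) = -159
h[-1,1] = (4 - 2) / (1 - (-1)) = 1
h[1,5] = (2288 - 4) / (5 - 1) = 571
h[-5,-4,-1] = (-159 - (-839)) / (-1 - (-5)) = 170
h[-4,-1,1] = (1 - (-159)) / (1 - (-4)) = 32
h[-1,1,5] = (571 - 1) / (5 - (-1)) = 95
h[-5,-4,-1,1] = (32 - 170) / (1 - (-5)) = -23
h[-4,-1,1,5] = (95 - 32) / (5 - (-4)) = 7
h[-5,-4,-1,1,5] = (7 - (-23)) / (5 - (-5)) = 3
h(2) = 1318 + (-839)·(7) + 170·(7)·(6) + (-23)·(7)·(6)·(3) + 3·(7)·(6)·(3)·(1) = 65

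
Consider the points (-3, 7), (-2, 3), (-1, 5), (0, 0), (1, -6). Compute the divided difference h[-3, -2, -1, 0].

-13/6

h[-3,-2] = (3 - 7) / (-2 - (-3)) = -4
h[-2,-1] = (5 - 3) / (-1 - (-2)) = 2
h[-1,0] = (0 - 5) / (0 - (-1)) = -5
h[-3,-2,-1] = (2 - (-4)) / (-1 - (-3)) = 3
h[-2,-1,0] = (-5 - 2) / (0 - (-2)) = -7/2
h[-3,-2,-1,0] = (-7/2 - 3) / (0 - (-3)) = -13/6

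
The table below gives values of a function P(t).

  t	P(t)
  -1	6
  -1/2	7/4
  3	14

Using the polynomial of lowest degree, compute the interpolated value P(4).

31

L_0(4) = (9/2)·(1)/[(-1/2)·(-4)] = 9/4
L_1(4) = (5)·(1)/[(1/2)·(-7/2)] = -20/7
L_2(4) = (5)·(9/2)/[(4)·(7/2)] = 45/28
Sum: 6·(9/4) + 7/4·(-20/7) + 14·(45/28) = 31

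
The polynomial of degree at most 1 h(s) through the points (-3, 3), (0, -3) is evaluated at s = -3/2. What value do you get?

0

Evaluate each Lagrange basis at s = -3/2:
L_0(-3/2) = (-3/2)/[(-3)] = 1/2
L_1(-3/2) = (3/2)/[(3)] = 1/2
Sum: 3·(1/2) + (-3)·(1/2) = 0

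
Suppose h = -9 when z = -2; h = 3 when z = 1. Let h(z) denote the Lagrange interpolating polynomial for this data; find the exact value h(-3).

L_0(-3) = (-4)/[(-3)] = 4/3
L_1(-3) = (-1)/[(3)] = -1/3
Sum: (-9)·(4/3) + 3·(-1/3) = -13

-13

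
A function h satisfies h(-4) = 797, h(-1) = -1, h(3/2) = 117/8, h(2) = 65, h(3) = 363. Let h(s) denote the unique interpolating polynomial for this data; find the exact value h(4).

L_0(4) = (5)·(5/2)·(2)·(1)/[(-3)·(-11/2)·(-6)·(-7)] = 25/693
L_1(4) = (8)·(5/2)·(2)·(1)/[(3)·(-5/2)·(-3)·(-4)] = -4/9
L_2(4) = (8)·(5)·(2)·(1)/[(11/2)·(5/2)·(-1/2)·(-3/2)] = 256/33
L_3(4) = (8)·(5)·(5/2)·(1)/[(6)·(3)·(1/2)·(-1)] = -100/9
L_4(4) = (8)·(5)·(5/2)·(2)/[(7)·(4)·(3/2)·(1)] = 100/21
Sum: 797·(25/693) + (-1)·(-4/9) + 117/8·(256/33) + 65·(-100/9) + 363·(100/21) = 1149

1149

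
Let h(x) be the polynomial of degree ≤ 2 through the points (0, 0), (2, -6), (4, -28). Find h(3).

-15

L_0(3) = (1)·(-1)/[(-2)·(-4)] = -1/8
L_1(3) = (3)·(-1)/[(2)·(-2)] = 3/4
L_2(3) = (3)·(1)/[(4)·(2)] = 3/8
Sum: 0 + (-6)·(3/4) + (-28)·(3/8) = -15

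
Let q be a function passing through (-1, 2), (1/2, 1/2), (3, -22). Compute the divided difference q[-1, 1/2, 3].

-2

q[-1,1/2] = (1/2 - 2) / (1/2 - (-1)) = -1
q[1/2,3] = (-22 - 1/2) / (3 - 1/2) = -9
q[-1,1/2,3] = (-9 - (-1)) / (3 - (-1)) = -2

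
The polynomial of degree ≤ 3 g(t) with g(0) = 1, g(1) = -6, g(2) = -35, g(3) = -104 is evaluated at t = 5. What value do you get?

-434

Evaluate each Lagrange basis at t = 5:
L_0(5) = (4)·(3)·(2)/[(-1)·(-2)·(-3)] = -4
L_1(5) = (5)·(3)·(2)/[(1)·(-1)·(-2)] = 15
L_2(5) = (5)·(4)·(2)/[(2)·(1)·(-1)] = -20
L_3(5) = (5)·(4)·(3)/[(3)·(2)·(1)] = 10
Sum: 1·(-4) + (-6)·(15) + (-35)·(-20) + (-104)·(10) = -434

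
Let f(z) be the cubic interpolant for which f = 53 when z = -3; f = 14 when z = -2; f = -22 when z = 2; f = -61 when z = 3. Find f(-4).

Evaluate each Lagrange basis at z = -4:
L_0(-4) = (-2)·(-6)·(-7)/[(-1)·(-5)·(-6)] = 14/5
L_1(-4) = (-1)·(-6)·(-7)/[(1)·(-4)·(-5)] = -21/10
L_2(-4) = (-1)·(-2)·(-7)/[(5)·(4)·(-1)] = 7/10
L_3(-4) = (-1)·(-2)·(-6)/[(6)·(5)·(1)] = -2/5
Sum: 53·(14/5) + 14·(-21/10) + (-22)·(7/10) + (-61)·(-2/5) = 128

128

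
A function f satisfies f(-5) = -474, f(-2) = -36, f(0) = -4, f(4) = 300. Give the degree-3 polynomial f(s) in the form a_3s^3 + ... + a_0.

Newton's divided differences:
f[-5,-2] = (-36 - (-474)) / (-2 - (-5)) = 146
f[-2,0] = (-4 - (-36)) / (0 - (-2)) = 16
f[0,4] = (300 - (-4)) / (4 - 0) = 76
f[-5,-2,0] = (16 - 146) / (0 - (-5)) = -26
f[-2,0,4] = (76 - 16) / (4 - (-2)) = 10
f[-5,-2,0,4] = (10 - (-26)) / (4 - (-5)) = 4
f(s) = -474 + 146·(s + 5) + (-26)·(s + 5)(s + 2) + 4·(s + 5)(s + 2)s
Expanding: f(s) = 4s^3 + 2s^2 + 4s - 4

f(s) = 4s^3 + 2s^2 + 4s - 4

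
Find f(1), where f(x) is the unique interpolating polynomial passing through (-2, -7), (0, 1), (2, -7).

L_0(1) = (1)·(-1)/[(-2)·(-4)] = -1/8
L_1(1) = (3)·(-1)/[(2)·(-2)] = 3/4
L_2(1) = (3)·(1)/[(4)·(2)] = 3/8
Sum: (-7)·(-1/8) + 1·(3/4) + (-7)·(3/8) = -1

-1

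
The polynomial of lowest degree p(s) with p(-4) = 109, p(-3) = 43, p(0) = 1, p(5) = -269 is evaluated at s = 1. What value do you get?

-1

Evaluate each Lagrange basis at s = 1:
L_0(1) = (4)·(1)·(-4)/[(-1)·(-4)·(-9)] = 4/9
L_1(1) = (5)·(1)·(-4)/[(1)·(-3)·(-8)] = -5/6
L_2(1) = (5)·(4)·(-4)/[(4)·(3)·(-5)] = 4/3
L_3(1) = (5)·(4)·(1)/[(9)·(8)·(5)] = 1/18
Sum: 109·(4/9) + 43·(-5/6) + 1·(4/3) + (-269)·(1/18) = -1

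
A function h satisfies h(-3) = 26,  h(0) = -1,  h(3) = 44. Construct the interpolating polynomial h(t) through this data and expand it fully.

h(t) = 4t^2 + 3t - 1

L_0(t) = t(t - 3) / [18] = (1/18)t^2 - (1/6)t
L_1(t) = (t + 3)(t - 3) / [-9] = -(1/9)t^2 + 1
L_2(t) = (t + 3)t / [18] = (1/18)t^2 + (1/6)t
h(t) = 26·L_0 + (-1)·L_1 + 44·L_2
  26·L_0(t) = (13/9)t^2 - (13/3)t
  (-1)·L_1(t) = (1/9)t^2 - 1
  44·L_2(t) = (22/9)t^2 + (22/3)t
Adding term by term: 4t^2 + 3t - 1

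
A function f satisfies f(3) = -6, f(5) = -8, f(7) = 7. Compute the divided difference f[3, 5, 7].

f[3,5] = (-8 - (-6)) / (5 - 3) = -1
f[5,7] = (7 - (-8)) / (7 - 5) = 15/2
f[3,5,7] = (15/2 - (-1)) / (7 - 3) = 17/8

17/8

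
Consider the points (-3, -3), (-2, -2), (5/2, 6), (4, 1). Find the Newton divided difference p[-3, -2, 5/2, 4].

p[-3,-2] = (-2 - (-3)) / (-2 - (-3)) = 1
p[-2,5/2] = (6 - (-2)) / (5/2 - (-2)) = 16/9
p[5/2,4] = (1 - 6) / (4 - 5/2) = -10/3
p[-3,-2,5/2] = (16/9 - 1) / (5/2 - (-3)) = 14/99
p[-2,5/2,4] = (-10/3 - 16/9) / (4 - (-2)) = -23/27
p[-3,-2,5/2,4] = (-23/27 - 14/99) / (4 - (-3)) = -295/2079

-295/2079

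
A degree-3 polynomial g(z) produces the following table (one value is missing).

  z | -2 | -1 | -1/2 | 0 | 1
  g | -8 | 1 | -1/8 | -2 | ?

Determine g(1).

The 4 known values determine g uniquely (degree ≤ 3).
L_0(1) = (2)·(3/2)·(1)/[(-1)·(-3/2)·(-2)] = -1
L_1(1) = (3)·(3/2)·(1)/[(1)·(-1/2)·(-1)] = 9
L_2(1) = (3)·(2)·(1)/[(3/2)·(1/2)·(-1/2)] = -16
L_3(1) = (3)·(2)·(3/2)/[(2)·(1)·(1/2)] = 9
Sum: (-8)·(-1) + 1·(9) + (-1/8)·(-16) + (-2)·(9) = 1

1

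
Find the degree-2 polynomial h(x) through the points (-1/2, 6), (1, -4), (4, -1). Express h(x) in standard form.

Newton's divided differences:
h[-1/2,1] = (-4 - 6) / (1 - (-1/2)) = -20/3
h[1,4] = (-1 - (-4)) / (4 - 1) = 1
h[-1/2,1,4] = (1 - (-20/3)) / (4 - (-1/2)) = 46/27
h(x) = 6 + (-20/3)·(x + 1/2) + (46/27)·(x + 1/2)(x - 1)
Expanding: h(x) = (46/27)x^2 - (203/27)x + 49/27

h(x) = (46/27)x^2 - (203/27)x + 49/27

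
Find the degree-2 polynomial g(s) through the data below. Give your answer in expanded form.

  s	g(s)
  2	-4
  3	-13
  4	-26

g(s) = -2s^2 + s + 2

Build the Lagrange basis polynomials:
L_0(s) = (s - 3)(s - 4) / [2] = (1/2)s^2 - (7/2)s + 6
L_1(s) = (s - 2)(s - 4) / [-1] = -s^2 + 6s - 8
L_2(s) = (s - 2)(s - 3) / [2] = (1/2)s^2 - (5/2)s + 3
g(s) = (-4)·L_0 + (-13)·L_1 + (-26)·L_2
  (-4)·L_0(s) = -2s^2 + 14s - 24
  (-13)·L_1(s) = 13s^2 - 78s + 104
  (-26)·L_2(s) = -13s^2 + 65s - 78
Adding term by term: -2s^2 + s + 2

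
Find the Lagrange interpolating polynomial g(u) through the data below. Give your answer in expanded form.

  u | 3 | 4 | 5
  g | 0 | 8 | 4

Build the Lagrange basis polynomials:
L_0(u) = (u - 4)(u - 5) / [2] = (1/2)u^2 - (9/2)u + 10
L_1(u) = (u - 3)(u - 5) / [-1] = -u^2 + 8u - 15
L_2(u) = (u - 3)(u - 4) / [2] = (1/2)u^2 - (7/2)u + 6
g(u) = 0·L_0 + 8·L_1 + 4·L_2
  0·L_0(u) = 0
  8·L_1(u) = -8u^2 + 64u - 120
  4·L_2(u) = 2u^2 - 14u + 24
Adding term by term: -6u^2 + 50u - 96

g(u) = -6u^2 + 50u - 96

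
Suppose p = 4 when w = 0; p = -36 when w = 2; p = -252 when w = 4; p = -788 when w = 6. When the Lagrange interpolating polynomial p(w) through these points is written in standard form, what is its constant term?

4

L_0(w) = (w - 2)(w - 4)(w - 6) / [-48] = -(1/48)w^3 + (1/4)w^2 - (11/12)w + 1
L_1(w) = w(w - 4)(w - 6) / [16] = (1/16)w^3 - (5/8)w^2 + (3/2)w
L_2(w) = w(w - 2)(w - 6) / [-16] = -(1/16)w^3 + (1/2)w^2 - (3/4)w
L_3(w) = w(w - 2)(w - 4) / [48] = (1/48)w^3 - (1/8)w^2 + (1/6)w
p(w) = 4·L_0 + (-36)·L_1 + (-252)·L_2 + (-788)·L_3
Only the constant term is needed; take it from each L_i and combine:
4·(1) + (-36)·(0) + (-252)·(0) + (-788)·(0) = 4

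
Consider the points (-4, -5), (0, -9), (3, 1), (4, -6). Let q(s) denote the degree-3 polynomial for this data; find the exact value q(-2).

-979/56

Evaluate each Lagrange basis at s = -2:
L_0(-2) = (-2)·(-5)·(-6)/[(-4)·(-7)·(-8)] = 15/56
L_1(-2) = (2)·(-5)·(-6)/[(4)·(-3)·(-4)] = 5/4
L_2(-2) = (2)·(-2)·(-6)/[(7)·(3)·(-1)] = -8/7
L_3(-2) = (2)·(-2)·(-5)/[(8)·(4)·(1)] = 5/8
Sum: (-5)·(15/56) + (-9)·(5/4) + 1·(-8/7) + (-6)·(5/8) = -979/56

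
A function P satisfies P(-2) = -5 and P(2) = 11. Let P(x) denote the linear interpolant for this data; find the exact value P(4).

L_0(4) = (2)/[(-4)] = -1/2
L_1(4) = (6)/[(4)] = 3/2
Sum: (-5)·(-1/2) + 11·(3/2) = 19

19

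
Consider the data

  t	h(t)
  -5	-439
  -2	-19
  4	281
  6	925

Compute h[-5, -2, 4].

-10

h[-5,-2] = (-19 - (-439)) / (-2 - (-5)) = 140
h[-2,4] = (281 - (-19)) / (4 - (-2)) = 50
h[-5,-2,4] = (50 - 140) / (4 - (-5)) = -10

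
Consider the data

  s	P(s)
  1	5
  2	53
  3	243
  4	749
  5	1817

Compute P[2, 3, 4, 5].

41

P[2,3] = (243 - 53) / (3 - 2) = 190
P[3,4] = (749 - 243) / (4 - 3) = 506
P[4,5] = (1817 - 749) / (5 - 4) = 1068
P[2,3,4] = (506 - 190) / (4 - 2) = 158
P[3,4,5] = (1068 - 506) / (5 - 3) = 281
P[2,3,4,5] = (281 - 158) / (5 - 2) = 41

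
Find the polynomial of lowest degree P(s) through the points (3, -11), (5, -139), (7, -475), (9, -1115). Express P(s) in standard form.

P(s) = -2s^3 + 4s^2 + 2s + 1

Newton's divided differences:
P[3,5] = (-139 - (-11)) / (5 - 3) = -64
P[5,7] = (-475 - (-139)) / (7 - 5) = -168
P[7,9] = (-1115 - (-475)) / (9 - 7) = -320
P[3,5,7] = (-168 - (-64)) / (7 - 3) = -26
P[5,7,9] = (-320 - (-168)) / (9 - 5) = -38
P[3,5,7,9] = (-38 - (-26)) / (9 - 3) = -2
P(s) = -11 + (-64)·(s - 3) + (-26)·(s - 3)(s - 5) + (-2)·(s - 3)(s - 5)(s - 7)
Expanding: P(s) = -2s^3 + 4s^2 + 2s + 1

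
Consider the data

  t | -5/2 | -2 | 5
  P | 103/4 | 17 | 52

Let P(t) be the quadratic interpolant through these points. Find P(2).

L_0(2) = (4)·(-3)/[(-1/2)·(-15/2)] = -16/5
L_1(2) = (9/2)·(-3)/[(1/2)·(-7)] = 27/7
L_2(2) = (9/2)·(4)/[(15/2)·(7)] = 12/35
Sum: 103/4·(-16/5) + 17·(27/7) + 52·(12/35) = 1

1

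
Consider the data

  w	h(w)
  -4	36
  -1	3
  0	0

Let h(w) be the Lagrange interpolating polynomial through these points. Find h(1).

Evaluate each Lagrange basis at w = 1:
L_0(1) = (2)·(1)/[(-3)·(-4)] = 1/6
L_1(1) = (5)·(1)/[(3)·(-1)] = -5/3
L_2(1) = (5)·(2)/[(4)·(1)] = 5/2
Sum: 36·(1/6) + 3·(-5/3) + 0 = 1

1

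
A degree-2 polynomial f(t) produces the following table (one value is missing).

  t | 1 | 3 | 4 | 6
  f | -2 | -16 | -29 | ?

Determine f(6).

The 3 known values determine f uniquely (degree ≤ 2).
Evaluate each Lagrange basis at t = 6:
L_0(6) = (3)·(2)/[(-2)·(-3)] = 1
L_1(6) = (5)·(2)/[(2)·(-1)] = -5
L_2(6) = (5)·(3)/[(3)·(1)] = 5
Sum: (-2)·(1) + (-16)·(-5) + (-29)·(5) = -67

-67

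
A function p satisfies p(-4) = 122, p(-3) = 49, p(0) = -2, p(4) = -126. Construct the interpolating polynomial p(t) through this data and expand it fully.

p(t) = -2t^3 + t - 2

Build the Lagrange basis polynomials:
L_0(t) = (t + 3)t(t - 4) / [-32] = -(1/32)t^3 + (1/32)t^2 + (3/8)t
L_1(t) = (t + 4)t(t - 4) / [21] = (1/21)t^3 - (16/21)t
L_2(t) = (t + 4)(t + 3)(t - 4) / [-48] = -(1/48)t^3 - (1/16)t^2 + (1/3)t + 1
L_3(t) = (t + 4)(t + 3)t / [224] = (1/224)t^3 + (1/32)t^2 + (3/56)t
p(t) = 122·L_0 + 49·L_1 + (-2)·L_2 + (-126)·L_3
  122·L_0(t) = -(61/16)t^3 + (61/16)t^2 + (183/4)t
  49·L_1(t) = (7/3)t^3 - (112/3)t
  (-2)·L_2(t) = (1/24)t^3 + (1/8)t^2 - (2/3)t - 2
  (-126)·L_3(t) = -(9/16)t^3 - (63/16)t^2 - (27/4)t
Adding term by term: -2t^3 + t - 2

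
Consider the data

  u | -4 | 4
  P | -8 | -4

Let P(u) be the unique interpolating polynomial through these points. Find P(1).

-11/2

Evaluate each Lagrange basis at u = 1:
L_0(1) = (-3)/[(-8)] = 3/8
L_1(1) = (5)/[(8)] = 5/8
Sum: (-8)·(3/8) + (-4)·(5/8) = -11/2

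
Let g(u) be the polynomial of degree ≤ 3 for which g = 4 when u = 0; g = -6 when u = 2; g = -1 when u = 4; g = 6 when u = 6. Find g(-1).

299/16

Evaluate each Lagrange basis at u = -1:
L_0(-1) = (-3)·(-5)·(-7)/[(-2)·(-4)·(-6)] = 35/16
L_1(-1) = (-1)·(-5)·(-7)/[(2)·(-2)·(-4)] = -35/16
L_2(-1) = (-1)·(-3)·(-7)/[(4)·(2)·(-2)] = 21/16
L_3(-1) = (-1)·(-3)·(-5)/[(6)·(4)·(2)] = -5/16
Sum: 4·(35/16) + (-6)·(-35/16) + (-1)·(21/16) + 6·(-5/16) = 299/16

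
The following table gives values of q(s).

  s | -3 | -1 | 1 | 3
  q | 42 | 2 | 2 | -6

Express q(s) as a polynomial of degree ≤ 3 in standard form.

Build the Lagrange basis polynomials:
L_0(s) = (s + 1)(s - 1)(s - 3) / [-48] = -(1/48)s^3 + (1/16)s^2 + (1/48)s - 1/16
L_1(s) = (s + 3)(s - 1)(s - 3) / [16] = (1/16)s^3 - (1/16)s^2 - (9/16)s + 9/16
L_2(s) = (s + 3)(s + 1)(s - 3) / [-16] = -(1/16)s^3 - (1/16)s^2 + (9/16)s + 9/16
L_3(s) = (s + 3)(s + 1)(s - 1) / [48] = (1/48)s^3 + (1/16)s^2 - (1/48)s - 1/16
q(s) = 42·L_0 + 2·L_1 + 2·L_2 + (-6)·L_3
  42·L_0(s) = -(7/8)s^3 + (21/8)s^2 + (7/8)s - 21/8
  2·L_1(s) = (1/8)s^3 - (1/8)s^2 - (9/8)s + 9/8
  2·L_2(s) = -(1/8)s^3 - (1/8)s^2 + (9/8)s + 9/8
  (-6)·L_3(s) = -(1/8)s^3 - (3/8)s^2 + (1/8)s + 3/8
Adding term by term: -s^3 + 2s^2 + s

q(s) = -s^3 + 2s^2 + s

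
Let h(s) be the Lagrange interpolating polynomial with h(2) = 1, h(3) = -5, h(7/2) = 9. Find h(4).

103/3

Evaluate each Lagrange basis at s = 4:
L_0(4) = (1)·(1/2)/[(-1)·(-3/2)] = 1/3
L_1(4) = (2)·(1/2)/[(1)·(-1/2)] = -2
L_2(4) = (2)·(1)/[(3/2)·(1/2)] = 8/3
Sum: 1·(1/3) + (-5)·(-2) + 9·(8/3) = 103/3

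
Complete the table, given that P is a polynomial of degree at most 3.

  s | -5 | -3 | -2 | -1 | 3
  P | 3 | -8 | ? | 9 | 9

-37/32

The 4 known values determine P uniquely (degree ≤ 3).
L_0(-2) = (1)·(-1)·(-5)/[(-2)·(-4)·(-8)] = -5/64
L_1(-2) = (3)·(-1)·(-5)/[(2)·(-2)·(-6)] = 5/8
L_2(-2) = (3)·(1)·(-5)/[(4)·(2)·(-4)] = 15/32
L_3(-2) = (3)·(1)·(-1)/[(8)·(6)·(4)] = -1/64
Sum: 3·(-5/64) + (-8)·(5/8) + 9·(15/32) + 9·(-1/64) = -37/32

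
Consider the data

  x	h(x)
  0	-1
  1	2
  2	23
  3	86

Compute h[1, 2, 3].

h[1,2] = (23 - 2) / (2 - 1) = 21
h[2,3] = (86 - 23) / (3 - 2) = 63
h[1,2,3] = (63 - 21) / (3 - 1) = 21

21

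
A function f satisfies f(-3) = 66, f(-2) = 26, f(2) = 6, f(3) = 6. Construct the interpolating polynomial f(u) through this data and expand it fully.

Newton's divided differences:
f[-3,-2] = (26 - 66) / (-2 - (-3)) = -40
f[-2,2] = (6 - 26) / (2 - (-2)) = -5
f[2,3] = (6 - 6) / (3 - 2) = 0
f[-3,-2,2] = (-5 - (-40)) / (2 - (-3)) = 7
f[-2,2,3] = (0 - (-5)) / (3 - (-2)) = 1
f[-3,-2,2,3] = (1 - 7) / (3 - (-3)) = -1
f(u) = 66 + (-40)·(u + 3) + 7·(u + 3)(u + 2) + (-1)·(u + 3)(u + 2)(u - 2)
Expanding: f(u) = -u^3 + 4u^2 - u

f(u) = -u^3 + 4u^2 - u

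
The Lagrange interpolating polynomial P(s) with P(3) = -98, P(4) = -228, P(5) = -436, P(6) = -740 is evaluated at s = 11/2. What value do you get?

-4599/8

Evaluate each Lagrange basis at s = 11/2:
L_0(11/2) = (3/2)·(1/2)·(-1/2)/[(-1)·(-2)·(-3)] = 1/16
L_1(11/2) = (5/2)·(1/2)·(-1/2)/[(1)·(-1)·(-2)] = -5/16
L_2(11/2) = (5/2)·(3/2)·(-1/2)/[(2)·(1)·(-1)] = 15/16
L_3(11/2) = (5/2)·(3/2)·(1/2)/[(3)·(2)·(1)] = 5/16
Sum: (-98)·(1/16) + (-228)·(-5/16) + (-436)·(15/16) + (-740)·(5/16) = -4599/8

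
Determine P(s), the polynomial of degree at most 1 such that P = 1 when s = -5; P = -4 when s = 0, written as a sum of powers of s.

L_0(s) = s / [-5] = -(1/5)s
L_1(s) = (s + 5) / [5] = (1/5)s + 1
P(s) = 1·L_0 + (-4)·L_1
  1·L_0(s) = -(1/5)s
  (-4)·L_1(s) = -(4/5)s - 4
Adding term by term: -s - 4

P(s) = -s - 4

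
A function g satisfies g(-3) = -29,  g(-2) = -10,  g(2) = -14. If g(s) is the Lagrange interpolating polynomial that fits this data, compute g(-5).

-91

L_0(-5) = (-3)·(-7)/[(-1)·(-5)] = 21/5
L_1(-5) = (-2)·(-7)/[(1)·(-4)] = -7/2
L_2(-5) = (-2)·(-3)/[(5)·(4)] = 3/10
Sum: (-29)·(21/5) + (-10)·(-7/2) + (-14)·(3/10) = -91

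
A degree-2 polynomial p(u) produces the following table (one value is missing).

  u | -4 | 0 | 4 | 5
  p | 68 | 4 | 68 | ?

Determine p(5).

The 3 known values determine p uniquely (degree ≤ 2).
Evaluate each Lagrange basis at u = 5:
L_0(5) = (5)·(1)/[(-4)·(-8)] = 5/32
L_1(5) = (9)·(1)/[(4)·(-4)] = -9/16
L_2(5) = (9)·(5)/[(8)·(4)] = 45/32
Sum: 68·(5/32) + 4·(-9/16) + 68·(45/32) = 104

104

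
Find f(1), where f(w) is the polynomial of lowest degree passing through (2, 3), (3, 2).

Evaluate each Lagrange basis at w = 1:
L_0(1) = (-2)/[(-1)] = 2
L_1(1) = (-1)/[(1)] = -1
Sum: 3·(2) + 2·(-1) = 4

4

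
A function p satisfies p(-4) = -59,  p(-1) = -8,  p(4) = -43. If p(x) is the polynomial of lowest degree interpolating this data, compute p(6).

L_0(6) = (7)·(2)/[(-3)·(-8)] = 7/12
L_1(6) = (10)·(2)/[(3)·(-5)] = -4/3
L_2(6) = (10)·(7)/[(8)·(5)] = 7/4
Sum: (-59)·(7/12) + (-8)·(-4/3) + (-43)·(7/4) = -99

-99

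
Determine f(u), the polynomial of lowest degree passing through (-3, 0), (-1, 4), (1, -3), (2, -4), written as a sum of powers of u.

Build the Lagrange basis polynomials:
L_0(u) = (u + 1)(u - 1)(u - 2) / [-40] = -(1/40)u^3 + (1/20)u^2 + (1/40)u - 1/20
L_1(u) = (u + 3)(u - 1)(u - 2) / [12] = (1/12)u^3 - (7/12)u + 1/2
L_2(u) = (u + 3)(u + 1)(u - 2) / [-8] = -(1/8)u^3 - (1/4)u^2 + (5/8)u + 3/4
L_3(u) = (u + 3)(u + 1)(u - 1) / [15] = (1/15)u^3 + (1/5)u^2 - (1/15)u - 1/5
f(u) = 0·L_0 + 4·L_1 + (-3)·L_2 + (-4)·L_3
  0·L_0(u) = 0
  4·L_1(u) = (1/3)u^3 - (7/3)u + 2
  (-3)·L_2(u) = (3/8)u^3 + (3/4)u^2 - (15/8)u - 9/4
  (-4)·L_3(u) = -(4/15)u^3 - (4/5)u^2 + (4/15)u + 4/5
Adding term by term: (53/120)u^3 - (1/20)u^2 - (473/120)u + 11/20

f(u) = (53/120)u^3 - (1/20)u^2 - (473/120)u + 11/20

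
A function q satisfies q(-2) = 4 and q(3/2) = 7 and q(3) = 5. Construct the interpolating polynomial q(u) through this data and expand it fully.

Build the Lagrange basis polynomials:
L_0(u) = (u - 3/2)(u - 3) / [35/2] = (2/35)u^2 - (9/35)u + 9/35
L_1(u) = (u + 2)(u - 3) / [-21/4] = -(4/21)u^2 + (4/21)u + 8/7
L_2(u) = (u + 2)(u - 3/2) / [15/2] = (2/15)u^2 + (1/15)u - 2/5
q(u) = 4·L_0 + 7·L_1 + 5·L_2
  4·L_0(u) = (8/35)u^2 - (36/35)u + 36/35
  7·L_1(u) = -(4/3)u^2 + (4/3)u + 8
  5·L_2(u) = (2/3)u^2 + (1/3)u - 2
Adding term by term: -(46/105)u^2 + (67/105)u + 246/35

q(u) = -(46/105)u^2 + (67/105)u + 246/35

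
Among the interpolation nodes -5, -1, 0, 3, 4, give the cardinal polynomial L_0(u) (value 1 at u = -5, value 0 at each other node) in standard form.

L_0(u) = (u + 1)u(u - 3)(u - 4) / [(-4)·(-5)·(-8)·(-9)]
       = (u^4 - 6u^3 + 5u^2 + 12u) / (1440)

L_0(u) = (1/1440)u^4 - (1/240)u^3 + (1/288)u^2 + (1/120)u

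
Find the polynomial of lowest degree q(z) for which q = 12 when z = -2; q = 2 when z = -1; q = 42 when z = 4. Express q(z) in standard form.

q(z) = 3z^2 - z - 2

L_0(z) = (z + 1)(z - 4) / [6] = (1/6)z^2 - (1/2)z - 2/3
L_1(z) = (z + 2)(z - 4) / [-5] = -(1/5)z^2 + (2/5)z + 8/5
L_2(z) = (z + 2)(z + 1) / [30] = (1/30)z^2 + (1/10)z + 1/15
q(z) = 12·L_0 + 2·L_1 + 42·L_2
  12·L_0(z) = 2z^2 - 6z - 8
  2·L_1(z) = -(2/5)z^2 + (4/5)z + 16/5
  42·L_2(z) = (7/5)z^2 + (21/5)z + 14/5
Adding term by term: 3z^2 - z - 2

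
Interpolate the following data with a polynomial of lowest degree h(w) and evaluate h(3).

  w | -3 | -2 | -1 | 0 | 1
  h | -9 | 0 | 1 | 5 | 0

Using Newton's divided-difference form:
h[-3,-2] = (0 - (-9)) / (-2 - (-3)) = 9
h[-2,-1] = (1 - 0) / (-1 - (-2)) = 1
h[-1,0] = (5 - 1) / (0 - (-1)) = 4
h[0,1] = (0 - 5) / (1 - 0) = -5
h[-3,-2,-1] = (1 - 9) / (-1 - (-3)) = -4
h[-2,-1,0] = (4 - 1) / (0 - (-2)) = 3/2
h[-1,0,1] = (-5 - 4) / (1 - (-1)) = -9/2
h[-3,-2,-1,0] = (3/2 - (-4)) / (0 - (-3)) = 11/6
h[-2,-1,0,1] = (-9/2 - 3/2) / (1 - (-2)) = -2
h[-3,-2,-1,0,1] = (-2 - 11/6) / (1 - (-3)) = -23/24
h(3) = -9 + 9·(6) + (-4)·(6)·(5) + (11/6)·(6)·(5)·(4) + (-23/24)·(6)·(5)·(4)·(3) = -200

-200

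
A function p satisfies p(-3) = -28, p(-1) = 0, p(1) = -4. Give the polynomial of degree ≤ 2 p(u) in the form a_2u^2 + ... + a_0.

p(u) = -4u^2 - 2u + 2

Build the Lagrange basis polynomials:
L_0(u) = (u + 1)(u - 1) / [8] = (1/8)u^2 - 1/8
L_1(u) = (u + 3)(u - 1) / [-4] = -(1/4)u^2 - (1/2)u + 3/4
L_2(u) = (u + 3)(u + 1) / [8] = (1/8)u^2 + (1/2)u + 3/8
p(u) = (-28)·L_0 + 0·L_1 + (-4)·L_2
  (-28)·L_0(u) = -(7/2)u^2 + 7/2
  0·L_1(u) = 0
  (-4)·L_2(u) = -(1/2)u^2 - 2u - 3/2
Adding term by term: -4u^2 - 2u + 2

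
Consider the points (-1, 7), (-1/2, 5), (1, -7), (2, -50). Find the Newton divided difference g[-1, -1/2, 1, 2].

-4

g[-1,-1/2] = (5 - 7) / (-1/2 - (-1)) = -4
g[-1/2,1] = (-7 - 5) / (1 - (-1/2)) = -8
g[1,2] = (-50 - (-7)) / (2 - 1) = -43
g[-1,-1/2,1] = (-8 - (-4)) / (1 - (-1)) = -2
g[-1/2,1,2] = (-43 - (-8)) / (2 - (-1/2)) = -14
g[-1,-1/2,1,2] = (-14 - (-2)) / (2 - (-1)) = -4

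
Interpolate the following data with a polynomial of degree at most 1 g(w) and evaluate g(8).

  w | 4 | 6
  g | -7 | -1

5

Evaluate each Lagrange basis at w = 8:
L_0(8) = (2)/[(-2)] = -1
L_1(8) = (4)/[(2)] = 2
Sum: (-7)·(-1) + (-1)·(2) = 5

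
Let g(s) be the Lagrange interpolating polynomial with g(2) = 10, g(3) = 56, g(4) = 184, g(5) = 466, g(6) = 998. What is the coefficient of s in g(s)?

L_0(s) = (s - 3)(s - 4)(s - 5)(s - 6) / [24] = (1/24)s^4 - (3/4)s^3 + (119/24)s^2 - (57/4)s + 15
L_1(s) = (s - 2)(s - 4)(s - 5)(s - 6) / [-6] = -(1/6)s^4 + (17/6)s^3 - (52/3)s^2 + (134/3)s - 40
L_2(s) = (s - 2)(s - 3)(s - 5)(s - 6) / [4] = (1/4)s^4 - 4s^3 + (91/4)s^2 - 54s + 45
L_3(s) = (s - 2)(s - 3)(s - 4)(s - 6) / [-6] = -(1/6)s^4 + (5/2)s^3 - (40/3)s^2 + 30s - 24
L_4(s) = (s - 2)(s - 3)(s - 4)(s - 5) / [24] = (1/24)s^4 - (7/12)s^3 + (71/24)s^2 - (77/12)s + 5
g(s) = 10·L_0 + 56·L_1 + 184·L_2 + 466·L_3 + 998·L_4
Only the coefficient of s is needed; take it from each L_i and combine:
10·(-57/4) + 56·(134/3) + 184·(-54) + 466·(30) + 998·(-77/12) = -1

-1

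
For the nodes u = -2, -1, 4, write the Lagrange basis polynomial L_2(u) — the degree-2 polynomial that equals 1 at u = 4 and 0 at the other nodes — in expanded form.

L_2(u) = (u + 2)(u + 1) / [(6)·(5)]
       = (u^2 + 3u + 2) / (30)

L_2(u) = (1/30)u^2 + (1/10)u + 1/15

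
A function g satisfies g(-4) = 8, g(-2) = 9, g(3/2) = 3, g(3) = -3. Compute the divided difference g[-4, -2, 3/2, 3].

g[-4,-2] = (9 - 8) / (-2 - (-4)) = 1/2
g[-2,3/2] = (3 - 9) / (3/2 - (-2)) = -12/7
g[3/2,3] = (-3 - 3) / (3 - 3/2) = -4
g[-4,-2,3/2] = (-12/7 - 1/2) / (3/2 - (-4)) = -31/77
g[-2,3/2,3] = (-4 - (-12/7)) / (3 - (-2)) = -16/35
g[-4,-2,3/2,3] = (-16/35 - (-31/77)) / (3 - (-4)) = -3/385

-3/385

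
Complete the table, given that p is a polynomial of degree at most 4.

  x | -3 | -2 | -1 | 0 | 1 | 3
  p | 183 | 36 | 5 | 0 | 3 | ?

321

The 5 known values determine p uniquely (degree ≤ 4).
Evaluate each Lagrange basis at x = 3:
L_0(3) = (5)·(4)·(3)·(2)/[(-1)·(-2)·(-3)·(-4)] = 5
L_1(3) = (6)·(4)·(3)·(2)/[(1)·(-1)·(-2)·(-3)] = -24
L_2(3) = (6)·(5)·(3)·(2)/[(2)·(1)·(-1)·(-2)] = 45
L_3(3) = (6)·(5)·(4)·(2)/[(3)·(2)·(1)·(-1)] = -40
L_4(3) = (6)·(5)·(4)·(3)/[(4)·(3)·(2)·(1)] = 15
Sum: 183·(5) + 36·(-24) + 5·(45) + 0 + 3·(15) = 321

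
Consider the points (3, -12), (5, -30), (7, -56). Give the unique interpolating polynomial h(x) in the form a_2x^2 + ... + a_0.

h(x) = -x^2 - x

Build the Lagrange basis polynomials:
L_0(x) = (x - 5)(x - 7) / [8] = (1/8)x^2 - (3/2)x + 35/8
L_1(x) = (x - 3)(x - 7) / [-4] = -(1/4)x^2 + (5/2)x - 21/4
L_2(x) = (x - 3)(x - 5) / [8] = (1/8)x^2 - x + 15/8
h(x) = (-12)·L_0 + (-30)·L_1 + (-56)·L_2
  (-12)·L_0(x) = -(3/2)x^2 + 18x - 105/2
  (-30)·L_1(x) = (15/2)x^2 - 75x + 315/2
  (-56)·L_2(x) = -7x^2 + 56x - 105
Adding term by term: -x^2 - x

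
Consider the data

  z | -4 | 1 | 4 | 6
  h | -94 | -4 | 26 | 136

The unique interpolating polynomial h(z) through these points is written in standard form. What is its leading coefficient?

L_0(z) = (z - 1)(z - 4)(z - 6) / [-400] = -(1/400)z^3 + (11/400)z^2 - (17/200)z + 3/50
L_1(z) = (z + 4)(z - 4)(z - 6) / [75] = (1/75)z^3 - (2/25)z^2 - (16/75)z + 32/25
L_2(z) = (z + 4)(z - 1)(z - 6) / [-48] = -(1/48)z^3 + (1/16)z^2 + (11/24)z - 1/2
L_3(z) = (z + 4)(z - 1)(z - 4) / [100] = (1/100)z^3 - (1/100)z^2 - (4/25)z + 4/25
h(z) = (-94)·L_0 + (-4)·L_1 + 26·L_2 + 136·L_3
Only the coefficient of z^3 is needed; take it from each L_i and combine:
(-94)·(-1/400) + (-4)·(1/75) + 26·(-1/48) + 136·(1/100) = 1

1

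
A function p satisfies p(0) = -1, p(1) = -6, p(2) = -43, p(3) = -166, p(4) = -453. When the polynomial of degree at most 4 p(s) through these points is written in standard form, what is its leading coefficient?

-1

L_0(s) = (s - 1)(s - 2)(s - 3)(s - 4) / [24] = (1/24)s^4 - (5/12)s^3 + (35/24)s^2 - (25/12)s + 1
L_1(s) = s(s - 2)(s - 3)(s - 4) / [-6] = -(1/6)s^4 + (3/2)s^3 - (13/3)s^2 + 4s
L_2(s) = s(s - 1)(s - 3)(s - 4) / [4] = (1/4)s^4 - 2s^3 + (19/4)s^2 - 3s
L_3(s) = s(s - 1)(s - 2)(s - 4) / [-6] = -(1/6)s^4 + (7/6)s^3 - (7/3)s^2 + (4/3)s
L_4(s) = s(s - 1)(s - 2)(s - 3) / [24] = (1/24)s^4 - (1/4)s^3 + (11/24)s^2 - (1/4)s
p(s) = (-1)·L_0 + (-6)·L_1 + (-43)·L_2 + (-166)·L_3 + (-453)·L_4
Only the coefficient of s^4 is needed; take it from each L_i and combine:
(-1)·(1/24) + (-6)·(-1/6) + (-43)·(1/4) + (-166)·(-1/6) + (-453)·(1/24) = -1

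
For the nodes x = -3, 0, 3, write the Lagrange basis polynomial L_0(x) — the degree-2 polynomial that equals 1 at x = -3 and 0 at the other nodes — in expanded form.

L_0(x) = (1/18)x^2 - (1/6)x

L_0(x) = x(x - 3) / [(-3)·(-6)]
       = (x^2 - 3x) / (18)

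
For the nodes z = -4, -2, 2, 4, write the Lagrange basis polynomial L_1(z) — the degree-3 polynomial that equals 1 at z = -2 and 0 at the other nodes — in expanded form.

L_1(z) = (1/48)z^3 - (1/24)z^2 - (1/3)z + 2/3

L_1(z) = (z + 4)(z - 2)(z - 4) / [(2)·(-4)·(-6)]
       = (z^3 - 2z^2 - 16z + 32) / (48)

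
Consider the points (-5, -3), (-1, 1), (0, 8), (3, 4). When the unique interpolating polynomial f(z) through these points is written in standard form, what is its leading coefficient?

-197/480

The leading coefficient equals the top divided difference f[-5,-1,0,3].
f[-5,-1] = (1 - (-3)) / (-1 - (-5)) = 1
f[-1,0] = (8 - 1) / (0 - (-1)) = 7
f[0,3] = (4 - 8) / (3 - 0) = -4/3
f[-5,-1,0] = (7 - 1) / (0 - (-5)) = 6/5
f[-1,0,3] = (-4/3 - 7) / (3 - (-1)) = -25/12
f[-5,-1,0,3] = (-25/12 - 6/5) / (3 - (-5)) = -197/480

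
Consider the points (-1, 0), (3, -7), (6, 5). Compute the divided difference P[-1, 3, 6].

23/28

P[-1,3] = (-7 - 0) / (3 - (-1)) = -7/4
P[3,6] = (5 - (-7)) / (6 - 3) = 4
P[-1,3,6] = (4 - (-7/4)) / (6 - (-1)) = 23/28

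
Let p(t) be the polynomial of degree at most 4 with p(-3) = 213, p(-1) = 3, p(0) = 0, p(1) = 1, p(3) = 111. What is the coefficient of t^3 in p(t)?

Build the Lagrange basis polynomials:
L_0(t) = (t + 1)t(t - 1)(t - 3) / [144] = (1/144)t^4 - (1/48)t^3 - (1/144)t^2 + (1/48)t
L_1(t) = (t + 3)t(t - 1)(t - 3) / [-16] = -(1/16)t^4 + (1/16)t^3 + (9/16)t^2 - (9/16)t
L_2(t) = (t + 3)(t + 1)(t - 1)(t - 3) / [9] = (1/9)t^4 - (10/9)t^2 + 1
L_3(t) = (t + 3)(t + 1)t(t - 3) / [-16] = -(1/16)t^4 - (1/16)t^3 + (9/16)t^2 + (9/16)t
L_4(t) = (t + 3)(t + 1)t(t - 1) / [144] = (1/144)t^4 + (1/48)t^3 - (1/144)t^2 - (1/48)t
p(t) = 213·L_0 + 3·L_1 + 0·L_2 + 1·L_3 + 111·L_4
Only the coefficient of t^3 is needed; take it from each L_i and combine:
213·(-1/48) + 3·(1/16) + 0·(0) + 1·(-1/16) + 111·(1/48) = -2

-2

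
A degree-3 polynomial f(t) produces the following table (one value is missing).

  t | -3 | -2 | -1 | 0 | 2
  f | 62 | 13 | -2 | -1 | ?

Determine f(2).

The 4 known values determine f uniquely (degree ≤ 3).
Evaluate each Lagrange basis at t = 2:
L_0(2) = (4)·(3)·(2)/[(-1)·(-2)·(-3)] = -4
L_1(2) = (5)·(3)·(2)/[(1)·(-1)·(-2)] = 15
L_2(2) = (5)·(4)·(2)/[(2)·(1)·(-1)] = -20
L_3(2) = (5)·(4)·(3)/[(3)·(2)·(1)] = 10
Sum: 62·(-4) + 13·(15) + (-2)·(-20) + (-1)·(10) = -23

-23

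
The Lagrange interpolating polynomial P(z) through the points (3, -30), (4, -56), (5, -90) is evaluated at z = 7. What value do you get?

L_0(7) = (3)·(2)/[(-1)·(-2)] = 3
L_1(7) = (4)·(2)/[(1)·(-1)] = -8
L_2(7) = (4)·(3)/[(2)·(1)] = 6
Sum: (-30)·(3) + (-56)·(-8) + (-90)·(6) = -182

-182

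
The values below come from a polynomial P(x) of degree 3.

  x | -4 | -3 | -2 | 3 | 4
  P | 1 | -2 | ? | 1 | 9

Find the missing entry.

The 4 known values determine P uniquely (degree ≤ 3).
Evaluate each Lagrange basis at x = -2:
L_0(-2) = (1)·(-5)·(-6)/[(-1)·(-7)·(-8)] = -15/28
L_1(-2) = (2)·(-5)·(-6)/[(1)·(-6)·(-7)] = 10/7
L_2(-2) = (2)·(1)·(-6)/[(7)·(6)·(-1)] = 2/7
L_3(-2) = (2)·(1)·(-5)/[(8)·(7)·(1)] = -5/28
Sum: 1·(-15/28) + (-2)·(10/7) + 1·(2/7) + 9·(-5/28) = -33/7

-33/7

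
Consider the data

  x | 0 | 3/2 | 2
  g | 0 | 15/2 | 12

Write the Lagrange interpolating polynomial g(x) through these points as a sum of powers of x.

g(x) = 2x^2 + 2x

L_0(x) = (x - 3/2)(x - 2) / [3] = (1/3)x^2 - (7/6)x + 1
L_1(x) = x(x - 2) / [-3/4] = -(4/3)x^2 + (8/3)x
L_2(x) = x(x - 3/2) / [1] = x^2 - (3/2)x
g(x) = 0·L_0 + (15/2)·L_1 + 12·L_2
  0·L_0(x) = 0
  (15/2)·L_1(x) = -10x^2 + 20x
  12·L_2(x) = 12x^2 - 18x
Adding term by term: 2x^2 + 2x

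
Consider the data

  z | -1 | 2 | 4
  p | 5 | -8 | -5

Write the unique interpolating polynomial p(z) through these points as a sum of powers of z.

p(z) = (7/6)z^2 - (11/2)z - 5/3

Newton's divided differences:
p[-1,2] = (-8 - 5) / (2 - (-1)) = -13/3
p[2,4] = (-5 - (-8)) / (4 - 2) = 3/2
p[-1,2,4] = (3/2 - (-13/3)) / (4 - (-1)) = 7/6
p(z) = 5 + (-13/3)·(z + 1) + (7/6)·(z + 1)(z - 2)
Expanding: p(z) = (7/6)z^2 - (11/2)z - 5/3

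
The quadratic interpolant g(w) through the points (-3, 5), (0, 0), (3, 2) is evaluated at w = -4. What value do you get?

L_0(-4) = (-4)·(-7)/[(-3)·(-6)] = 14/9
L_1(-4) = (-1)·(-7)/[(3)·(-3)] = -7/9
L_2(-4) = (-1)·(-4)/[(6)·(3)] = 2/9
Sum: 5·(14/9) + 0 + 2·(2/9) = 74/9

74/9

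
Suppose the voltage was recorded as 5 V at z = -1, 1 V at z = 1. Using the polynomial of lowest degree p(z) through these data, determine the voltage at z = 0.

3

L_0(0) = (-1)/[(-2)] = 1/2
L_1(0) = (1)/[(2)] = 1/2
Sum: 5·(1/2) + 1·(1/2) = 3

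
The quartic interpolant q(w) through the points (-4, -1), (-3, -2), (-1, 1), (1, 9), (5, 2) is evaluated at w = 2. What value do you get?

203/16

Using Newton's divided-difference form:
q[-4,-3] = (-2 - (-1)) / (-3 - (-4)) = -1
q[-3,-1] = (1 - (-2)) / (-1 - (-3)) = 3/2
q[-1,1] = (9 - 1) / (1 - (-1)) = 4
q[1,5] = (2 - 9) / (5 - 1) = -7/4
q[-4,-3,-1] = (3/2 - (-1)) / (-1 - (-4)) = 5/6
q[-3,-1,1] = (4 - 3/2) / (1 - (-3)) = 5/8
q[-1,1,5] = (-7/4 - 4) / (5 - (-1)) = -23/24
q[-4,-3,-1,1] = (5/8 - 5/6) / (1 - (-4)) = -1/24
q[-3,-1,1,5] = (-23/24 - 5/8) / (5 - (-3)) = -19/96
q[-4,-3,-1,1,5] = (-19/96 - (-1/24)) / (5 - (-4)) = -5/288
q(2) = -1 + (-1)·(6) + (5/6)·(6)·(5) + (-1/24)·(6)·(5)·(3) + (-5/288)·(6)·(5)·(3)·(1) = 203/16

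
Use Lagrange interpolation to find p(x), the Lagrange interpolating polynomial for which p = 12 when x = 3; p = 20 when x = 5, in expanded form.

p(x) = 4x

Build the Lagrange basis polynomials:
L_0(x) = (x - 5) / [-2] = -(1/2)x + 5/2
L_1(x) = (x - 3) / [2] = (1/2)x - 3/2
p(x) = 12·L_0 + 20·L_1
  12·L_0(x) = -6x + 30
  20·L_1(x) = 10x - 30
Adding term by term: 4x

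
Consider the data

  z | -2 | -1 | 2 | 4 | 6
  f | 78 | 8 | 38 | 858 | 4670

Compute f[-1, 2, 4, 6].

f[-1,2] = (38 - 8) / (2 - (-1)) = 10
f[2,4] = (858 - 38) / (4 - 2) = 410
f[4,6] = (4670 - 858) / (6 - 4) = 1906
f[-1,2,4] = (410 - 10) / (4 - (-1)) = 80
f[2,4,6] = (1906 - 410) / (6 - 2) = 374
f[-1,2,4,6] = (374 - 80) / (6 - (-1)) = 42

42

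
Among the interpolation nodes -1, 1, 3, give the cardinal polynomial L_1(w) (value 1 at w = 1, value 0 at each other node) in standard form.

L_1(w) = (w + 1)(w - 3) / [(2)·(-2)]
       = (w^2 - 2w - 3) / (-4)

L_1(w) = -(1/4)w^2 + (1/2)w + 3/4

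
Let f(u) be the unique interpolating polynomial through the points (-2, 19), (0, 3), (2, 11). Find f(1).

Evaluate each Lagrange basis at u = 1:
L_0(1) = (1)·(-1)/[(-2)·(-4)] = -1/8
L_1(1) = (3)·(-1)/[(2)·(-2)] = 3/4
L_2(1) = (3)·(1)/[(4)·(2)] = 3/8
Sum: 19·(-1/8) + 3·(3/4) + 11·(3/8) = 4

4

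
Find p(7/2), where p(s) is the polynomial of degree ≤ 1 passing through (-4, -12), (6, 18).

21/2

Evaluate each Lagrange basis at s = 7/2:
L_0(7/2) = (-5/2)/[(-10)] = 1/4
L_1(7/2) = (15/2)/[(10)] = 3/4
Sum: (-12)·(1/4) + 18·(3/4) = 21/2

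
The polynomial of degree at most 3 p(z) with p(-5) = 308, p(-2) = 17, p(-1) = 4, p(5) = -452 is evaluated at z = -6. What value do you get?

549

Evaluate each Lagrange basis at z = -6:
L_0(-6) = (-4)·(-5)·(-11)/[(-3)·(-4)·(-10)] = 11/6
L_1(-6) = (-1)·(-5)·(-11)/[(3)·(-1)·(-7)] = -55/21
L_2(-6) = (-1)·(-4)·(-11)/[(4)·(1)·(-6)] = 11/6
L_3(-6) = (-1)·(-4)·(-5)/[(10)·(7)·(6)] = -1/21
Sum: 308·(11/6) + 17·(-55/21) + 4·(11/6) + (-452)·(-1/21) = 549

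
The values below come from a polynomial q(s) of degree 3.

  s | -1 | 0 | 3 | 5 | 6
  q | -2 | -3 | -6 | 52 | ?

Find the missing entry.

The 4 known values determine q uniquely (degree ≤ 3).
L_0(6) = (6)·(3)·(1)/[(-1)·(-4)·(-6)] = -3/4
L_1(6) = (7)·(3)·(1)/[(1)·(-3)·(-5)] = 7/5
L_2(6) = (7)·(6)·(1)/[(4)·(3)·(-2)] = -7/4
L_3(6) = (7)·(6)·(3)/[(6)·(5)·(2)] = 21/10
Sum: (-2)·(-3/4) + (-3)·(7/5) + (-6)·(-7/4) + 52·(21/10) = 117

117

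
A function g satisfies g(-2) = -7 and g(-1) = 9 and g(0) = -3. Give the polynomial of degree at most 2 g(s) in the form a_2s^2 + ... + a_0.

Build the Lagrange basis polynomials:
L_0(s) = (s + 1)s / [2] = (1/2)s^2 + (1/2)s
L_1(s) = (s + 2)s / [-1] = -s^2 - 2s
L_2(s) = (s + 2)(s + 1) / [2] = (1/2)s^2 + (3/2)s + 1
g(s) = (-7)·L_0 + 9·L_1 + (-3)·L_2
  (-7)·L_0(s) = -(7/2)s^2 - (7/2)s
  9·L_1(s) = -9s^2 - 18s
  (-3)·L_2(s) = -(3/2)s^2 - (9/2)s - 3
Adding term by term: -14s^2 - 26s - 3

g(s) = -14s^2 - 26s - 3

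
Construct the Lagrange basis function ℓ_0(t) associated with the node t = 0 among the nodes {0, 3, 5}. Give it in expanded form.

ℓ_0(t) = (t - 3)(t - 5) / [(-3)·(-5)]
       = (t^2 - 8t + 15) / (15)

ℓ_0(t) = (1/15)t^2 - (8/15)t + 1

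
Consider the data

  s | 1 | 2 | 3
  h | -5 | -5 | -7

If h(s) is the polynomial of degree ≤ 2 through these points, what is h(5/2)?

-23/4

Evaluate each Lagrange basis at s = 5/2:
L_0(5/2) = (1/2)·(-1/2)/[(-1)·(-2)] = -1/8
L_1(5/2) = (3/2)·(-1/2)/[(1)·(-1)] = 3/4
L_2(5/2) = (3/2)·(1/2)/[(2)·(1)] = 3/8
Sum: (-5)·(-1/8) + (-5)·(3/4) + (-7)·(3/8) = -23/4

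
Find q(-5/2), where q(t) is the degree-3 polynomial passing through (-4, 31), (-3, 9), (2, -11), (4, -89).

Evaluate each Lagrange basis at t = -5/2:
L_0(-5/2) = (1/2)·(-9/2)·(-13/2)/[(-1)·(-6)·(-8)] = -39/128
L_1(-5/2) = (3/2)·(-9/2)·(-13/2)/[(1)·(-5)·(-7)] = 351/280
L_2(-5/2) = (3/2)·(1/2)·(-13/2)/[(6)·(5)·(-2)] = 13/160
L_3(-5/2) = (3/2)·(1/2)·(-9/2)/[(8)·(7)·(2)] = -27/896
Sum: 31·(-39/128) + 9·(351/280) + (-11)·(13/160) + (-89)·(-27/896) = 29/8

29/8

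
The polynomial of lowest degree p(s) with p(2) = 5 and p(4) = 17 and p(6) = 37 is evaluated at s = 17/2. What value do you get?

293/4

Evaluate each Lagrange basis at s = 17/2:
L_0(17/2) = (9/2)·(5/2)/[(-2)·(-4)] = 45/32
L_1(17/2) = (13/2)·(5/2)/[(2)·(-2)] = -65/16
L_2(17/2) = (13/2)·(9/2)/[(4)·(2)] = 117/32
Sum: 5·(45/32) + 17·(-65/16) + 37·(117/32) = 293/4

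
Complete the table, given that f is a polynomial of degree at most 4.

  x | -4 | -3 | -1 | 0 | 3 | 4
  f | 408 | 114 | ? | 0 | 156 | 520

0

The 5 known values determine f uniquely (degree ≤ 4).
L_0(-1) = (2)·(-1)·(-4)·(-5)/[(-1)·(-4)·(-7)·(-8)] = -5/28
L_1(-1) = (3)·(-1)·(-4)·(-5)/[(1)·(-3)·(-6)·(-7)] = 10/21
L_2(-1) = (3)·(2)·(-4)·(-5)/[(4)·(3)·(-3)·(-4)] = 5/6
L_3(-1) = (3)·(2)·(-1)·(-5)/[(7)·(6)·(3)·(-1)] = -5/21
L_4(-1) = (3)·(2)·(-1)·(-4)/[(8)·(7)·(4)·(1)] = 3/28
Sum: 408·(-5/28) + 114·(10/21) + 0 + 156·(-5/21) + 520·(3/28) = 0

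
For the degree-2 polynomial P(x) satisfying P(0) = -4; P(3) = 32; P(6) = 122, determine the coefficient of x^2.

3

The leading coefficient equals the top divided difference P[0,3,6].
P[0,3] = (32 - (-4)) / (3 - 0) = 12
P[3,6] = (122 - 32) / (6 - 3) = 30
P[0,3,6] = (30 - 12) / (6 - 0) = 3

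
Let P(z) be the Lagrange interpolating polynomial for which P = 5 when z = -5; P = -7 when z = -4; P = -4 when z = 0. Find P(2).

281/10

L_0(2) = (6)·(2)/[(-1)·(-5)] = 12/5
L_1(2) = (7)·(2)/[(1)·(-4)] = -7/2
L_2(2) = (7)·(6)/[(5)·(4)] = 21/10
Sum: 5·(12/5) + (-7)·(-7/2) + (-4)·(21/10) = 281/10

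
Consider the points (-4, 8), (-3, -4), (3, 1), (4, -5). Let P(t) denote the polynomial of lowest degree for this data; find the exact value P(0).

L_0(0) = (3)·(-3)·(-4)/[(-1)·(-7)·(-8)] = -9/14
L_1(0) = (4)·(-3)·(-4)/[(1)·(-6)·(-7)] = 8/7
L_2(0) = (4)·(3)·(-4)/[(7)·(6)·(-1)] = 8/7
L_3(0) = (4)·(3)·(-3)/[(8)·(7)·(1)] = -9/14
Sum: 8·(-9/14) + (-4)·(8/7) + 1·(8/7) + (-5)·(-9/14) = -75/14

-75/14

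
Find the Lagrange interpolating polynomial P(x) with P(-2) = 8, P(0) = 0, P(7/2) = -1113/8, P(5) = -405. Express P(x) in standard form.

Build the Lagrange basis polynomials:
L_0(x) = x(x - 7/2)(x - 5) / [-77] = -(1/77)x^3 + (17/154)x^2 - (5/22)x
L_1(x) = (x + 2)(x - 7/2)(x - 5) / [35] = (1/35)x^3 - (13/70)x^2 + (1/70)x + 1
L_2(x) = (x + 2)x(x - 5) / [-231/8] = -(8/231)x^3 + (8/77)x^2 + (80/231)x
L_3(x) = (x + 2)x(x - 7/2) / [105/2] = (2/105)x^3 - (1/35)x^2 - (2/15)x
P(x) = 8·L_0 + 0·L_1 + (-1113/8)·L_2 + (-405)·L_3
  8·L_0(x) = -(8/77)x^3 + (68/77)x^2 - (20/11)x
  0·L_1(x) = 0
  (-1113/8)·L_2(x) = (53/11)x^3 - (159/11)x^2 - (530/11)x
  (-405)·L_3(x) = -(54/7)x^3 + (81/7)x^2 + 54x
Adding term by term: -3x^3 - 2x^2 + 4x

P(x) = -3x^3 - 2x^2 + 4x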